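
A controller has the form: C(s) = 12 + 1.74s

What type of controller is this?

This is a Proportional-Derivative (PD) controller.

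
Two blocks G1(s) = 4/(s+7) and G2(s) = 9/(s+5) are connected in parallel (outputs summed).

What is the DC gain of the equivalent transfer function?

Parallel: G_eq = G1 + G2. DC gain = G1(0) + G2(0) = 4/7 + 9/5 = 0.5714 + 1.8 = 2.3714.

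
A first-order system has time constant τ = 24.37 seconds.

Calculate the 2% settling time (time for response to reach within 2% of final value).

For first-order system, 2% settling time ≈ 4τ = 4 × 24.37 = 97.48 s.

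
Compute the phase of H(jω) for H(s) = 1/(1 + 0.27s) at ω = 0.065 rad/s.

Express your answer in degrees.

Phase = -arctan(ωτ) = -arctan(0.065 × 0.27) = -1.0°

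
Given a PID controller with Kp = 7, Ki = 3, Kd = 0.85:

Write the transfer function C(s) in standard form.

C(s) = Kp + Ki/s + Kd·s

Substituting values: C(s) = 7 + 3/s + 0.85s = (0.85s² + 7s + 3)/s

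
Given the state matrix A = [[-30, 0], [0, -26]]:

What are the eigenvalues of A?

For diagonal matrix, eigenvalues are diagonal entries: λ₁ = -30, λ₂ = -26.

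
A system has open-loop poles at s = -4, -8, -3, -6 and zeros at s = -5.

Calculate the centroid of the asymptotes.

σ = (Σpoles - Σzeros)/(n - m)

σ = (Σpoles - Σzeros)/(n - m) = (-21 - (-5))/(4 - 1) = -16/3 = -5.33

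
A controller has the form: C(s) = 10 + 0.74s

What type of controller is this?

This is a Proportional-Derivative (PD) controller.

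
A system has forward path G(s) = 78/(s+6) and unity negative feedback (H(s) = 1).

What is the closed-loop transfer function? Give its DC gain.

T(s) = G/(1+GH) = [78/(s+6)] / [1 + 78/(s+6)] = 78/(s+6+78) = 78/(s+84). DC gain = 78/84 = 0.9286.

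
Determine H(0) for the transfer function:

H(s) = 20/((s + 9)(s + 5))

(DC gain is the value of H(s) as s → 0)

DC gain = H(0) = 20/(9 × 5) = 20/45 = 0.4444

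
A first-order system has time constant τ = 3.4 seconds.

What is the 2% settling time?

For first-order system, 2% settling time ≈ 4τ = 4 × 3.4 = 13.6 s.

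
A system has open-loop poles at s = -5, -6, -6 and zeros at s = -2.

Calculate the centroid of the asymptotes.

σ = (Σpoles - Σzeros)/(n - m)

σ = (Σpoles - Σzeros)/(n - m) = (-17 - (-2))/(3 - 1) = -15/2 = -7.5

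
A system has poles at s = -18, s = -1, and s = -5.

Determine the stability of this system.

All poles are in the left half-plane. System is stable.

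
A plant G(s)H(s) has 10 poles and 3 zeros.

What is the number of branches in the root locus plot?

Root locus has n branches where n = number of poles = 10.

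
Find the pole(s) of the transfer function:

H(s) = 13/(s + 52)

Pole is where denominator = 0: s + 52 = 0, so s = -52.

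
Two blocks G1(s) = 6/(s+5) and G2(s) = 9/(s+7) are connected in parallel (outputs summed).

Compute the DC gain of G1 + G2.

Parallel: G_eq = G1 + G2. DC gain = G1(0) + G2(0) = 6/5 + 9/7 = 1.2 + 1.2857 = 2.4857.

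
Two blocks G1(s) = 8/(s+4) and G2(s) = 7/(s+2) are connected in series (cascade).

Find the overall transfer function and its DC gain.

Series: multiply transfer functions. G_eq = 8/(s+4) × 7/(s+2) = 56/((s+4)(s+2)). DC gain = 56/(4×2) = 7.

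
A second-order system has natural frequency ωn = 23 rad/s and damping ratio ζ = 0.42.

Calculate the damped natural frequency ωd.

ωd = ωn√(1 - ζ²) = 23√(1 - 0.42²) = 20.87 rad/s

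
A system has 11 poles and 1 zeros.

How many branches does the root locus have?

Root locus has n branches where n = number of poles = 11.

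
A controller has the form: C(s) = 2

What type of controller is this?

This is a Proportional (P) controller.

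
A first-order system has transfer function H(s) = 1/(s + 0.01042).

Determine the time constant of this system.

For H(s) = 1/(s + 1/τ), the pole is at -1/τ = -0.01042, so τ = 1/0.01042 = 95.97 s.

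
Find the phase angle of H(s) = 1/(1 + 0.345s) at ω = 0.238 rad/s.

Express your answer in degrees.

Phase = -arctan(ωτ) = -arctan(0.238 × 0.345) = -4.7°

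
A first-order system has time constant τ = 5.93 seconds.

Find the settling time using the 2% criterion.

For first-order system, 2% settling time ≈ 4τ = 4 × 5.93 = 23.72 s.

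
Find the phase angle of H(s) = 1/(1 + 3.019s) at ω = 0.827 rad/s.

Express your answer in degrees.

Phase = -arctan(ωτ) = -arctan(0.827 × 3.019) = -68.2°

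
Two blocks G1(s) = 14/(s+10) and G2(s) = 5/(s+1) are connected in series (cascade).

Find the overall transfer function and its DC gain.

Series: multiply transfer functions. G_eq = 14/(s+10) × 5/(s+1) = 70/((s+10)(s+1)). DC gain = 70/(10×1) = 7.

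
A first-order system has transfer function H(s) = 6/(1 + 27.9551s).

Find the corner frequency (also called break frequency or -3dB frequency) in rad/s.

Corner frequency = 1/τ = 1/27.9551 = 0.036 rad/s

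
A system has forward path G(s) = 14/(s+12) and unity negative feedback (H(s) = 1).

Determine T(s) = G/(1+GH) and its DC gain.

T(s) = G/(1+GH) = [14/(s+12)] / [1 + 14/(s+12)] = 14/(s+12+14) = 14/(s+26). DC gain = 14/26 = 0.5385.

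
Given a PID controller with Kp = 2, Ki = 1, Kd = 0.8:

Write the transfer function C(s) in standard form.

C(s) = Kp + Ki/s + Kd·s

Substituting values: C(s) = 2 + 1/s + 0.8s = (0.8s² + 2s + 1)/s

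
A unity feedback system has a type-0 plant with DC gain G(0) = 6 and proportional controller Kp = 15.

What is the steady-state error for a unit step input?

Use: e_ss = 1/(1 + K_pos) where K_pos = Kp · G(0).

K_pos = Kp · G(0) = 15 × 6 = 90. e_ss = 1/(1 + 90) = 0.0110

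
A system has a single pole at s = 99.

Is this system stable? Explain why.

Pole at s = 99 is in the right half-plane. Unstable.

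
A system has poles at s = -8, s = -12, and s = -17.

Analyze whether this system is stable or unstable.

All poles are in the left half-plane. System is stable.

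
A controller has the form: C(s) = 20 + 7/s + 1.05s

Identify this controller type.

This is a Proportional-Integral-Derivative (PID) controller.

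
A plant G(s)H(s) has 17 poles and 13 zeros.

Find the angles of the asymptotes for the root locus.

n - m = 17 - 13 = 4. Angles: θk = (2k + 1)·180°/4 = 45°, 135°, 225°, 315°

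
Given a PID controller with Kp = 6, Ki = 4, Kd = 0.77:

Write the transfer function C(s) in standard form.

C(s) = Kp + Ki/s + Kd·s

Substituting values: C(s) = 6 + 4/s + 0.77s = (0.77s² + 6s + 4)/s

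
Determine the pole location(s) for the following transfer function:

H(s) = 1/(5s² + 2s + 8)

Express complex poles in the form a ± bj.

Discriminant = 2² - 4×5×8 = 4 - 160 = -156 < 0, so the poles are a complex conjugate pair s = (-2 ± j√156)/(2×5). Real part = -2/(2×5) = -2/10 = -0.2; imaginary part = ±√156/(2×5) ≈ 1.2490. Poles: s = -0.2 ± 1.2490j.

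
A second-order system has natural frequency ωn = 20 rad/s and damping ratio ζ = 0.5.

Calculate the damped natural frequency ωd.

ωd = ωn√(1 - ζ²) = 20√(1 - 0.5²) = 17.32 rad/s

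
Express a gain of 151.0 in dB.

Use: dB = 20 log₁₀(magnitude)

dB = 20 log₁₀(151.0) = 43.6 dB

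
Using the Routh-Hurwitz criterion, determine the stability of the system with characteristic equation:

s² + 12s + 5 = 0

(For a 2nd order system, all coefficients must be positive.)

Coefficients: 1, 12, 5. All positive, so system is stable.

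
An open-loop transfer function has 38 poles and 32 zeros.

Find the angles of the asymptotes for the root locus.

n - m = 38 - 32 = 6. Angles: θk = (2k + 1)·180°/6 = 30°, 90°, 150°, 210°, 270°, 330°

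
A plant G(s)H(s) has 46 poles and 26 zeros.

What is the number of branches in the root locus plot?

Root locus has n branches where n = number of poles = 46.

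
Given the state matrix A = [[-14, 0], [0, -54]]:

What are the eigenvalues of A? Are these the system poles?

For diagonal matrix, eigenvalues are diagonal entries: λ₁ = -14, λ₂ = -54. Eigenvalues of A = system poles.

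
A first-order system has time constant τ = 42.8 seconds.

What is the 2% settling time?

For first-order system, 2% settling time ≈ 4τ = 4 × 42.8 = 171.2 s.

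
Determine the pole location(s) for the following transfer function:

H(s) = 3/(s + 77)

Pole is where denominator = 0: s + 77 = 0, so s = -77.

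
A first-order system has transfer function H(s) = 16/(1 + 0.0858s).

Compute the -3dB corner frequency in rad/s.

Corner frequency = 1/τ = 1/0.0858 = 11.655 rad/s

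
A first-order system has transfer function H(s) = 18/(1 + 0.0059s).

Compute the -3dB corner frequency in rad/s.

Corner frequency = 1/τ = 1/0.0059 = 169.492 rad/s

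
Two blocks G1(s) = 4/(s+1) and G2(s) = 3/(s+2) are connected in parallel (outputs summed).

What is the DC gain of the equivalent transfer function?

Parallel: G_eq = G1 + G2. DC gain = G1(0) + G2(0) = 4/1 + 3/2 = 4 + 1.5 = 5.5.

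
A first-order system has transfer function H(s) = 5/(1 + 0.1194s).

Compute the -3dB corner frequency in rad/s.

Corner frequency = 1/τ = 1/0.1194 = 8.375 rad/s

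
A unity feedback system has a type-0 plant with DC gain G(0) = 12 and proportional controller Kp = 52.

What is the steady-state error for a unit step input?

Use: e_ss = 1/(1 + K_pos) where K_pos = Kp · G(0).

K_pos = Kp · G(0) = 52 × 12 = 624. e_ss = 1/(1 + 624) = 0.0016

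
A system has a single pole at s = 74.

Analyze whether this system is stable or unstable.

Pole at s = 74 is in the right half-plane. Unstable.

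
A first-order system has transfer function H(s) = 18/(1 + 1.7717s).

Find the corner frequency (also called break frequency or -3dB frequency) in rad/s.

Corner frequency = 1/τ = 1/1.7717 = 0.564 rad/s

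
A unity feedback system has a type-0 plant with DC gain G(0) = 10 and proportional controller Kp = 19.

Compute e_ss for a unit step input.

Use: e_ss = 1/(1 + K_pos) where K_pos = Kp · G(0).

K_pos = Kp · G(0) = 19 × 10 = 190. e_ss = 1/(1 + 190) = 0.0052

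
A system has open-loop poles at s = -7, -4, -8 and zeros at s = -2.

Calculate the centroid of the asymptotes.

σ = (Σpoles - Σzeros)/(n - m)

σ = (Σpoles - Σzeros)/(n - m) = (-19 - (-2))/(3 - 1) = -17/2 = -8.5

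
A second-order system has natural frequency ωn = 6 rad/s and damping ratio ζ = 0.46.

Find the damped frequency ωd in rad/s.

ωd = ωn√(1 - ζ²) = 6√(1 - 0.46²) = 5.33 rad/s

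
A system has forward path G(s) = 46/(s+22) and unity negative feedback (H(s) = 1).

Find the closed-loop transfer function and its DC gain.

T(s) = G/(1+GH) = [46/(s+22)] / [1 + 46/(s+22)] = 46/(s+22+46) = 46/(s+68). DC gain = 46/68 = 0.6765.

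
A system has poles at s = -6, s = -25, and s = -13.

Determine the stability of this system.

All poles are in the left half-plane. System is stable.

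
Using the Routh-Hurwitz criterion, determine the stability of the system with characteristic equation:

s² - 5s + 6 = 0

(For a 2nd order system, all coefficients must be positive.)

Coefficients: 1, -5, 6. b=-5 not positive, so system is unstable.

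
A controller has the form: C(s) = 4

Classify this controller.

This is a Proportional (P) controller.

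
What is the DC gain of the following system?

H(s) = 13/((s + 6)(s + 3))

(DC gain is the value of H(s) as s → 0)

DC gain = H(0) = 13/(6 × 3) = 13/18 = 0.7222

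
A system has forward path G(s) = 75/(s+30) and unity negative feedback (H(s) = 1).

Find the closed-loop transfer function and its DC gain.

T(s) = G/(1+GH) = [75/(s+30)] / [1 + 75/(s+30)] = 75/(s+30+75) = 75/(s+105). DC gain = 75/105 = 0.7143.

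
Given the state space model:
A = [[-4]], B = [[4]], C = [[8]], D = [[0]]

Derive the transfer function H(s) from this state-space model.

(sI - A)⁻¹ = 1/(s + 4). H(s) = 8 × 4/(s + 4) + 0 = 32/(s + 4).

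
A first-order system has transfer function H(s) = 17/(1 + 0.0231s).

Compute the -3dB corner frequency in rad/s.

Corner frequency = 1/τ = 1/0.0231 = 43.29 rad/s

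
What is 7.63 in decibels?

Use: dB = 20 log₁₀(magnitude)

dB = 20 log₁₀(7.63) = 17.7 dB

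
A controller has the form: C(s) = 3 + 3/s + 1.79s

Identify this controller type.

This is a Proportional-Integral-Derivative (PID) controller.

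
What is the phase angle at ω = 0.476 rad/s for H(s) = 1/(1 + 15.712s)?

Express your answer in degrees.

Phase = -arctan(ωτ) = -arctan(0.476 × 15.712) = -82.4°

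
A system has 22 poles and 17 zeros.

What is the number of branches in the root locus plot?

Root locus has n branches where n = number of poles = 22.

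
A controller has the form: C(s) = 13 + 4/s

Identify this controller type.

This is a Proportional-Integral (PI) controller.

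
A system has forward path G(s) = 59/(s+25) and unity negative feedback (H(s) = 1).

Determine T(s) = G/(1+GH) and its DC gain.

T(s) = G/(1+GH) = [59/(s+25)] / [1 + 59/(s+25)] = 59/(s+25+59) = 59/(s+84). DC gain = 59/84 = 0.7024.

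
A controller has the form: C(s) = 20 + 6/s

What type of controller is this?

This is a Proportional-Integral (PI) controller.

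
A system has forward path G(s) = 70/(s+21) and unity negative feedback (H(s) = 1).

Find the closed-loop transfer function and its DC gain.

T(s) = G/(1+GH) = [70/(s+21)] / [1 + 70/(s+21)] = 70/(s+21+70) = 70/(s+91). DC gain = 70/91 = 0.7692.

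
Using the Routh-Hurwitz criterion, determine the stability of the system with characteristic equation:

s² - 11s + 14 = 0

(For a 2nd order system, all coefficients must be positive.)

Coefficients: 1, -11, 14. b=-11 not positive, so system is unstable.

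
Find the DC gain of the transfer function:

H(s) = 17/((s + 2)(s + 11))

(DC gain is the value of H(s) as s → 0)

DC gain = H(0) = 17/(2 × 11) = 17/22 = 0.7727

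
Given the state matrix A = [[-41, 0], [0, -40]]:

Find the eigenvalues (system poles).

For diagonal matrix, eigenvalues are diagonal entries: λ₁ = -41, λ₂ = -40.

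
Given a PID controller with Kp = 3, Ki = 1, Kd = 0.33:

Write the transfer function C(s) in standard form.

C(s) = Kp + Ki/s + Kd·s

Substituting values: C(s) = 3 + 1/s + 0.33s = (0.33s² + 3s + 1)/s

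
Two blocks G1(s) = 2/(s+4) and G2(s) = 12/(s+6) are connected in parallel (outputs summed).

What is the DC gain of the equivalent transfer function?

Parallel: G_eq = G1 + G2. DC gain = G1(0) + G2(0) = 2/4 + 12/6 = 0.5 + 2 = 2.5.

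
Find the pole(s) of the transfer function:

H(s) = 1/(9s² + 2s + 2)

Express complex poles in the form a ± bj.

Discriminant = 2² - 4×9×2 = 4 - 72 = -68 < 0, so the poles are a complex conjugate pair s = (-2 ± j√68)/(2×9). Real part = -2/(2×9) = -2/18 ≈ -0.1111; imaginary part = ±√68/(2×9) ≈ 0.4581. Poles: s = -0.1111 ± 0.4581j.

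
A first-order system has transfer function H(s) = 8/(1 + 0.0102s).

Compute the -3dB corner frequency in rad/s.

Corner frequency = 1/τ = 1/0.0102 = 98.039 rad/s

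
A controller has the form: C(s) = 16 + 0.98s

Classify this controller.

This is a Proportional-Derivative (PD) controller.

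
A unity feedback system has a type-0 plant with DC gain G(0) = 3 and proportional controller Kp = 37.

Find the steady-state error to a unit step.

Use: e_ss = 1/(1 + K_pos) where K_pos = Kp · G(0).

K_pos = Kp · G(0) = 37 × 3 = 111. e_ss = 1/(1 + 111) = 0.0089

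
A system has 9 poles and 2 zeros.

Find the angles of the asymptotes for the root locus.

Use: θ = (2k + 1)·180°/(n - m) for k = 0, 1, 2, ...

n - m = 9 - 2 = 7. Angles: θk = (2k + 1)·180°/7 = 25.71°, 77.14°, 128.57°, 180°, 231.43°, 282.86°, 334.29°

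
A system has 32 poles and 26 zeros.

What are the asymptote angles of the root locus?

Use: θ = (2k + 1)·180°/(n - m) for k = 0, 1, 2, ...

n - m = 32 - 26 = 6. Angles: θk = (2k + 1)·180°/6 = 30°, 90°, 150°, 210°, 270°, 330°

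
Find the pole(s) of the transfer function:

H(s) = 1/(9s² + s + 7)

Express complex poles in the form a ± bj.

Discriminant = 1² - 4×9×7 = 1 - 252 = -251 < 0, so the poles are a complex conjugate pair s = (-1 ± j√251)/(2×9). Real part = -1/(2×9) = -1/18 ≈ -0.0556; imaginary part = ±√251/(2×9) ≈ 0.8802. Poles: s = -0.0556 ± 0.8802j.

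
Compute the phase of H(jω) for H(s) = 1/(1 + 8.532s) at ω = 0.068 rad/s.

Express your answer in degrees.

Phase = -arctan(ωτ) = -arctan(0.068 × 8.532) = -30.1°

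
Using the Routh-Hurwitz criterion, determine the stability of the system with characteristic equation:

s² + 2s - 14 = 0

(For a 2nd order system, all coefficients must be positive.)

Coefficients: 1, 2, -14. c=-14 not positive, so system is unstable.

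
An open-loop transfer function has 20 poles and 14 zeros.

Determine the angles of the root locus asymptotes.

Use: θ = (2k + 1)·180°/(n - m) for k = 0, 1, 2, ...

n - m = 20 - 14 = 6. Angles: θk = (2k + 1)·180°/6 = 30°, 90°, 150°, 210°, 270°, 330°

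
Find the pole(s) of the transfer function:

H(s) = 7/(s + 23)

Pole is where denominator = 0: s + 23 = 0, so s = -23.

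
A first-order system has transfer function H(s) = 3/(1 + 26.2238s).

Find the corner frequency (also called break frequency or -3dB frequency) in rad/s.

Corner frequency = 1/τ = 1/26.2238 = 0.038 rad/s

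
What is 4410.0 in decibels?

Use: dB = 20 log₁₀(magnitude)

dB = 20 log₁₀(4410.0) = 72.9 dB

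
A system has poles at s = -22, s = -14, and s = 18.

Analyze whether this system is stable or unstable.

Pole(s) at s = 18 are not in the left half-plane. System is unstable.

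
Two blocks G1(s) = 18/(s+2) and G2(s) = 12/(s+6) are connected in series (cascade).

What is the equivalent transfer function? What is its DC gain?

Series: multiply transfer functions. G_eq = 18/(s+2) × 12/(s+6) = 216/((s+2)(s+6)). DC gain = 216/(2×6) = 18.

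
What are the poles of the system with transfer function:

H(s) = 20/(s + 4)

Pole is where denominator = 0: s + 4 = 0, so s = -4.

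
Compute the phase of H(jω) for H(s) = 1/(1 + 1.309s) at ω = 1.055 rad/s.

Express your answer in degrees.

Phase = -arctan(ωτ) = -arctan(1.055 × 1.309) = -54.1°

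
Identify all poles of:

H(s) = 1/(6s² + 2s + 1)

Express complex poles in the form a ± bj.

Discriminant = 2² - 4×6×1 = 4 - 24 = -20 < 0, so the poles are a complex conjugate pair s = (-2 ± j√20)/(2×6). Real part = -2/(2×6) = -2/12 ≈ -0.1667; imaginary part = ±√20/(2×6) ≈ 0.3727. Poles: s = -0.1667 ± 0.3727j.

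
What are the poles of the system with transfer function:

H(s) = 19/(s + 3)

Pole is where denominator = 0: s + 3 = 0, so s = -3.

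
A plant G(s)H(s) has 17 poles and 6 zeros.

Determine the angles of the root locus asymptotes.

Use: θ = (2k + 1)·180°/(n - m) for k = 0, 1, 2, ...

n - m = 17 - 6 = 11. Angles: θk = (2k + 1)·180°/11 = 16.36°, 49.09°, 81.82°, 114.55°, 147.27°, 180°, 212.73°, 245.45°, 278.18°, 310.91°, 343.64°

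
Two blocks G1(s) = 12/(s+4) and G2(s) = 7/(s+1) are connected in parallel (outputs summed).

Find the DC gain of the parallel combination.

Parallel: G_eq = G1 + G2. DC gain = G1(0) + G2(0) = 12/4 + 7/1 = 3 + 7 = 10.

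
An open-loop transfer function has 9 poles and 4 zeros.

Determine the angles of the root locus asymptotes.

n - m = 9 - 4 = 5. Angles: θk = (2k + 1)·180°/5 = 36°, 108°, 180°, 252°, 324°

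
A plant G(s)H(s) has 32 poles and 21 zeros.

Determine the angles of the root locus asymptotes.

n - m = 32 - 21 = 11. Angles: θk = (2k + 1)·180°/11 = 16.36°, 49.09°, 81.82°, 114.55°, 147.27°, 180°, 212.73°, 245.45°, 278.18°, 310.91°, 343.64°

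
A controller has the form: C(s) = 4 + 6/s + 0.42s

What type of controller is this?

This is a Proportional-Integral-Derivative (PID) controller.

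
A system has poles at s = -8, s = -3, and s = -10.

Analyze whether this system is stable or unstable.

All poles are in the left half-plane. System is stable.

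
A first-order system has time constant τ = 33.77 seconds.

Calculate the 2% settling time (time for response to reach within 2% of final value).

For first-order system, 2% settling time ≈ 4τ = 4 × 33.77 = 135.08 s.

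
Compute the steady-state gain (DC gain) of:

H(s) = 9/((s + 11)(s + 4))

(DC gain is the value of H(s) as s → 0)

DC gain = H(0) = 9/(11 × 4) = 9/44 = 0.2045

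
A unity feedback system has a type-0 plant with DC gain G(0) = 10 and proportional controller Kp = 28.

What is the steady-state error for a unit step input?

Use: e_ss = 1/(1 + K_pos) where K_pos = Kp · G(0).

K_pos = Kp · G(0) = 28 × 10 = 280. e_ss = 1/(1 + 280) = 0.0036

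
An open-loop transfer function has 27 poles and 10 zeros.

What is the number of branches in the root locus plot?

Root locus has n branches where n = number of poles = 27.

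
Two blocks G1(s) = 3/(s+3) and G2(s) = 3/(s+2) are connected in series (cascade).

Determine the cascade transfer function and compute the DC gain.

Series: multiply transfer functions. G_eq = 3/(s+3) × 3/(s+2) = 9/((s+3)(s+2)). DC gain = 9/(3×2) = 1.5.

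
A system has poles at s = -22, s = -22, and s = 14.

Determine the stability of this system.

Pole(s) at s = 14 are not in the left half-plane. System is unstable.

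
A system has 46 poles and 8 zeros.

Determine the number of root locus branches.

Root locus has n branches where n = number of poles = 46.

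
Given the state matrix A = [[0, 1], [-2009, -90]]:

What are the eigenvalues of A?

det(A - λI) = λ² - (-90)λ + 2009 = (λ - (-41))(λ - (-49)). Eigenvalues: -41, -49.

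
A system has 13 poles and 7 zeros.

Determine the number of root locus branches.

Root locus has n branches where n = number of poles = 13.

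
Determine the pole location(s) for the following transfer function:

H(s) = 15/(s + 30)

Pole is where denominator = 0: s + 30 = 0, so s = -30.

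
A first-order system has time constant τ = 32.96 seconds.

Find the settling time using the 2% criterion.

For first-order system, 2% settling time ≈ 4τ = 4 × 32.96 = 131.84 s.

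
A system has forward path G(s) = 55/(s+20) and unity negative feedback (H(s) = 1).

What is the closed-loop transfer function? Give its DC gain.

T(s) = G/(1+GH) = [55/(s+20)] / [1 + 55/(s+20)] = 55/(s+20+55) = 55/(s+75). DC gain = 55/75 = 0.7333.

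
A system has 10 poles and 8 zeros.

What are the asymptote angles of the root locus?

n - m = 10 - 8 = 2. Angles: θk = (2k + 1)·180°/2 = 90°, 270°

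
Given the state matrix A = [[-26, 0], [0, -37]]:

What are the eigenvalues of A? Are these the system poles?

For diagonal matrix, eigenvalues are diagonal entries: λ₁ = -26, λ₂ = -37. Eigenvalues of A = system poles.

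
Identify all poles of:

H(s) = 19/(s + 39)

Pole is where denominator = 0: s + 39 = 0, so s = -39.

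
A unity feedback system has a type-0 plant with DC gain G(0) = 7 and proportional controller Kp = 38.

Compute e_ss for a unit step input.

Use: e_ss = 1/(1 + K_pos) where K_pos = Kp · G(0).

K_pos = Kp · G(0) = 38 × 7 = 266. e_ss = 1/(1 + 266) = 0.0037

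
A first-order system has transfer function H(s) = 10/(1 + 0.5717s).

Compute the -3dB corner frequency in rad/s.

Corner frequency = 1/τ = 1/0.5717 = 1.749 rad/s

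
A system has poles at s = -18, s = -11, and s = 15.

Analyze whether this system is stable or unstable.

Pole(s) at s = 15 are not in the left half-plane. System is unstable.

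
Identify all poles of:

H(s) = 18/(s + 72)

Pole is where denominator = 0: s + 72 = 0, so s = -72.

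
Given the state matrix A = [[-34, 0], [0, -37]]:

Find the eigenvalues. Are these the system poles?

For diagonal matrix, eigenvalues are diagonal entries: λ₁ = -34, λ₂ = -37. Eigenvalues of A = system poles.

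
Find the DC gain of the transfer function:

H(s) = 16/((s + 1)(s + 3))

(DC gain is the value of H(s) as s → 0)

DC gain = H(0) = 16/(1 × 3) = 16/3 = 5.3333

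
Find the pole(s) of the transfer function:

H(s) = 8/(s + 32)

Pole is where denominator = 0: s + 32 = 0, so s = -32.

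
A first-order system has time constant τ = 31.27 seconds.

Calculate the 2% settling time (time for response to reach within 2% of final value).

For first-order system, 2% settling time ≈ 4τ = 4 × 31.27 = 125.08 s.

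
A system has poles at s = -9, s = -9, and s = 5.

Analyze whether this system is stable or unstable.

Pole(s) at s = 5 are not in the left half-plane. System is unstable.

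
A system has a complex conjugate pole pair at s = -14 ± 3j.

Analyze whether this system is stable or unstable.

Real part of poles is -14 (< 0, left half-plane). Stable.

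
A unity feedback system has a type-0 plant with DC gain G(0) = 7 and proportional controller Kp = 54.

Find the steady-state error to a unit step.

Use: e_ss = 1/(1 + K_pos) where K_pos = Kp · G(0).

K_pos = Kp · G(0) = 54 × 7 = 378. e_ss = 1/(1 + 378) = 0.0026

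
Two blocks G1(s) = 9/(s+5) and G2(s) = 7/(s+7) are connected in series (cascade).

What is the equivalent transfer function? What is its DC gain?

Series: multiply transfer functions. G_eq = 9/(s+5) × 7/(s+7) = 63/((s+5)(s+7)). DC gain = 63/(5×7) = 1.8.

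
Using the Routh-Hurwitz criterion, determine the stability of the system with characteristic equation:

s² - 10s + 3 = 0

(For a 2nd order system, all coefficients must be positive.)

Coefficients: 1, -10, 3. b=-10 not positive, so system is unstable.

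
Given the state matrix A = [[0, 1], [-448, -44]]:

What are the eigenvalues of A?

det(A - λI) = λ² - (-44)λ + 448 = (λ - (-16))(λ - (-28)). Eigenvalues: -16, -28.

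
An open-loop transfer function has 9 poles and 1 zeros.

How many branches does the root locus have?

Root locus has n branches where n = number of poles = 9.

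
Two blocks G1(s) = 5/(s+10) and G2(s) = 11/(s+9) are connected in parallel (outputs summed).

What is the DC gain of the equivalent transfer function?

Parallel: G_eq = G1 + G2. DC gain = G1(0) + G2(0) = 5/10 + 11/9 = 0.5 + 1.2222 = 1.7222.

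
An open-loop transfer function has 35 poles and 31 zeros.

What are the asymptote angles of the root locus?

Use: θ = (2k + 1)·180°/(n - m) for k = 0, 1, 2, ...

n - m = 35 - 31 = 4. Angles: θk = (2k + 1)·180°/4 = 45°, 135°, 225°, 315°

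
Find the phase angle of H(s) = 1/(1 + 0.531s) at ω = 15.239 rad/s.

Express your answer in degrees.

Phase = -arctan(ωτ) = -arctan(15.239 × 0.531) = -83.0°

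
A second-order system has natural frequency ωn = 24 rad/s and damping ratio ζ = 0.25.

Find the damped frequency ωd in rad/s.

ωd = ωn√(1 - ζ²) = 24√(1 - 0.25²) = 23.24 rad/s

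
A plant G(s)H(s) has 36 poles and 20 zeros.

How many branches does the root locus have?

Root locus has n branches where n = number of poles = 36.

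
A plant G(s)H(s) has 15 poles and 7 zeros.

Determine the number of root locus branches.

Root locus has n branches where n = number of poles = 15.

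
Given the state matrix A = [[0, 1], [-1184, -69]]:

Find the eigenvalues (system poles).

det(A - λI) = λ² - (-69)λ + 1184 = (λ - (-32))(λ - (-37)). Eigenvalues: -32, -37.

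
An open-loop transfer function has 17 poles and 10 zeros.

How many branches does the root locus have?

Root locus has n branches where n = number of poles = 17.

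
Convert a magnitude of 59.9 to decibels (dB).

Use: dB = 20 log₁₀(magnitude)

dB = 20 log₁₀(59.9) = 35.5 dB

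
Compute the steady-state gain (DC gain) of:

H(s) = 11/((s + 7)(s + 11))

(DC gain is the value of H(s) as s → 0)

DC gain = H(0) = 11/(7 × 11) = 11/77 = 0.1429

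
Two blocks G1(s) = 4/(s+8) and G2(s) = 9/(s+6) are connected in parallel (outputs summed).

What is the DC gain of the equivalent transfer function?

Parallel: G_eq = G1 + G2. DC gain = G1(0) + G2(0) = 4/8 + 9/6 = 0.5 + 1.5 = 2.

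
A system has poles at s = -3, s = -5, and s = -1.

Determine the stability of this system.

All poles are in the left half-plane. System is stable.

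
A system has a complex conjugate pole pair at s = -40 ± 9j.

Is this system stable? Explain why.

Real part of poles is -40 (< 0, left half-plane). Stable.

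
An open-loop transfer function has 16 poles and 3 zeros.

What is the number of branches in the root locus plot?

Root locus has n branches where n = number of poles = 16.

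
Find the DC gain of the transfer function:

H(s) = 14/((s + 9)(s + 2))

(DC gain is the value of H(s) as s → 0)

DC gain = H(0) = 14/(9 × 2) = 14/18 = 0.7778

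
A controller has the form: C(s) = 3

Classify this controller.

This is a Proportional (P) controller.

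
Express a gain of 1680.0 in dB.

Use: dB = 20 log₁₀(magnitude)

dB = 20 log₁₀(1680.0) = 64.5 dB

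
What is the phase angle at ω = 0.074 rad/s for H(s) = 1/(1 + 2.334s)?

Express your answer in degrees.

Phase = -arctan(ωτ) = -arctan(0.074 × 2.334) = -9.8°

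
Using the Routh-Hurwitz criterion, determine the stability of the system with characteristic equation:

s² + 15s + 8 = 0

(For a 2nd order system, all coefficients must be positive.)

Coefficients: 1, 15, 8. All positive, so system is stable.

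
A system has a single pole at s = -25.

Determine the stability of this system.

Pole at s = -25 is in the left half-plane. Stable.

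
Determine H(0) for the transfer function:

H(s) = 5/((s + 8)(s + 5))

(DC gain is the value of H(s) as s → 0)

DC gain = H(0) = 5/(8 × 5) = 5/40 = 0.125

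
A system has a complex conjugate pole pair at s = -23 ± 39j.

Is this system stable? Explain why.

Real part of poles is -23 (< 0, left half-plane). Stable.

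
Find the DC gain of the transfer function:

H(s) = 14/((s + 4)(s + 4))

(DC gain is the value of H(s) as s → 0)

DC gain = H(0) = 14/(4 × 4) = 14/16 = 0.875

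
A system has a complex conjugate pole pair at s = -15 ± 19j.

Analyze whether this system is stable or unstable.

Real part of poles is -15 (< 0, left half-plane). Stable.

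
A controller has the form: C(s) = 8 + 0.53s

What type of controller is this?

This is a Proportional-Derivative (PD) controller.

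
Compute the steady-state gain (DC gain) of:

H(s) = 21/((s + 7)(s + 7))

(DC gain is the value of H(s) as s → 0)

DC gain = H(0) = 21/(7 × 7) = 21/49 = 0.4286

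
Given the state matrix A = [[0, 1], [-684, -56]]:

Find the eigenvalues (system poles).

det(A - λI) = λ² - (-56)λ + 684 = (λ - (-18))(λ - (-38)). Eigenvalues: -18, -38.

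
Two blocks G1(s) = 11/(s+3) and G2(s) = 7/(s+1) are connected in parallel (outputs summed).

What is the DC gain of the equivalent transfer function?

Parallel: G_eq = G1 + G2. DC gain = G1(0) + G2(0) = 11/3 + 7/1 = 3.6667 + 7 = 10.6667.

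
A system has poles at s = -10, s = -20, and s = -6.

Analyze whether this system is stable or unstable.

All poles are in the left half-plane. System is stable.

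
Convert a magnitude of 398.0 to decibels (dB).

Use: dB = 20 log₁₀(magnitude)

dB = 20 log₁₀(398.0) = 52.0 dB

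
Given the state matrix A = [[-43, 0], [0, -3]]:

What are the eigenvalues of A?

For diagonal matrix, eigenvalues are diagonal entries: λ₁ = -43, λ₂ = -3.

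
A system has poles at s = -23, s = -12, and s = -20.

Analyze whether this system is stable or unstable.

All poles are in the left half-plane. System is stable.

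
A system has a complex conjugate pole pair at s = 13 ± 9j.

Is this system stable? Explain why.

Real part of poles is 13 (> 0, right half-plane). Unstable.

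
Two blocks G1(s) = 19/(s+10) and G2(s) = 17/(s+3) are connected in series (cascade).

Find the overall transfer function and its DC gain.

Series: multiply transfer functions. G_eq = 19/(s+10) × 17/(s+3) = 323/((s+10)(s+3)). DC gain = 323/(10×3) = 10.7667.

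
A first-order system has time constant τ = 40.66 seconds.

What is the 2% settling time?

For first-order system, 2% settling time ≈ 4τ = 4 × 40.66 = 162.64 s.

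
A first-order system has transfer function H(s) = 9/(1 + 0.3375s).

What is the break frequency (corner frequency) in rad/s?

Corner frequency = 1/τ = 1/0.3375 = 2.963 rad/s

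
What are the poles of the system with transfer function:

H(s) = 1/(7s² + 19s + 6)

Discriminant = 19² - 4×7×6 = 361 - 168 = 193 > 0, so two distinct real poles. Using quadratic formula: s = (-19 ± √193)/(2×7) = (-19 ± √193)/14, with √193 ≈ 13.8924. s₁ ≈ -0.3648, s₂ ≈ -2.3495. Poles: s₁ = -0.3648, s₂ = -2.3495.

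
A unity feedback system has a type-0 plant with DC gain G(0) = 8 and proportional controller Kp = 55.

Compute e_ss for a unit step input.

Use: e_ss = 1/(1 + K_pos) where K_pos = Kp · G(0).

K_pos = Kp · G(0) = 55 × 8 = 440. e_ss = 1/(1 + 440) = 0.0023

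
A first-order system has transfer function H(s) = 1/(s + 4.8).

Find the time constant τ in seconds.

For H(s) = 1/(s + 1/τ), the pole is at -1/τ = -4.8, so τ = 1/4.8 = 0.2083 s.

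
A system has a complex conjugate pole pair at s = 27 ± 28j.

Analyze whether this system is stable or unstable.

Real part of poles is 27 (> 0, right half-plane). Unstable.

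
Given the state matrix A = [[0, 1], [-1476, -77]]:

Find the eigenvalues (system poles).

det(A - λI) = λ² - (-77)λ + 1476 = (λ - (-36))(λ - (-41)). Eigenvalues: -36, -41.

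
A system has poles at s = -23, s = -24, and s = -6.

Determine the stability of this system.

All poles are in the left half-plane. System is stable.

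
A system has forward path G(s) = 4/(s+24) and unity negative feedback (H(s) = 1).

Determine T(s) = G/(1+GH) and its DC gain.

T(s) = G/(1+GH) = [4/(s+24)] / [1 + 4/(s+24)] = 4/(s+24+4) = 4/(s+28). DC gain = 4/28 = 0.1429.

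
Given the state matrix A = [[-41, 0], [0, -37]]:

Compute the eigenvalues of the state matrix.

For diagonal matrix, eigenvalues are diagonal entries: λ₁ = -41, λ₂ = -37.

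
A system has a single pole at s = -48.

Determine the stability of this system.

Pole at s = -48 is in the left half-plane. Stable.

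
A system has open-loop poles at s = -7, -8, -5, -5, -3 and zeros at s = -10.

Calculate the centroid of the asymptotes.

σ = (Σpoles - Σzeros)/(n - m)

σ = (Σpoles - Σzeros)/(n - m) = (-28 - (-10))/(5 - 1) = -18/4 = -4.5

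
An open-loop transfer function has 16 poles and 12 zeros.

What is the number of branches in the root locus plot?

Root locus has n branches where n = number of poles = 16.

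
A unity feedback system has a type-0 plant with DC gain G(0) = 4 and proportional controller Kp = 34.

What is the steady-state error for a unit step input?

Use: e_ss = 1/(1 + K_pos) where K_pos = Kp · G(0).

K_pos = Kp · G(0) = 34 × 4 = 136. e_ss = 1/(1 + 136) = 0.0073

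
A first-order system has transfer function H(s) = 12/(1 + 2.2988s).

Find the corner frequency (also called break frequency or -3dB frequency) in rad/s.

Corner frequency = 1/τ = 1/2.2988 = 0.435 rad/s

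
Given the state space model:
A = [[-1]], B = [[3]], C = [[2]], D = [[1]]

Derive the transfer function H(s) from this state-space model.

(sI - A)⁻¹ = 1/(s + 1). H(s) = 2×3/(s + 1) + 1 = (s + 7)/(s + 1).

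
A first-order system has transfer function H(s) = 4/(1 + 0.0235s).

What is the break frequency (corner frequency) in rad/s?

Corner frequency = 1/τ = 1/0.0235 = 42.553 rad/s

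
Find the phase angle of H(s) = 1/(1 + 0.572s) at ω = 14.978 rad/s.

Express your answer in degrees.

Phase = -arctan(ωτ) = -arctan(14.978 × 0.572) = -83.3°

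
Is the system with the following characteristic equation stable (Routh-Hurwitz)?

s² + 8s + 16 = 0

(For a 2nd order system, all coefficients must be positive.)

Coefficients: 1, 8, 16. All positive, so system is stable.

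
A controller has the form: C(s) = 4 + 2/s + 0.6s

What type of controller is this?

This is a Proportional-Integral-Derivative (PID) controller.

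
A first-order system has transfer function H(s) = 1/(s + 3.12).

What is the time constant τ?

For H(s) = 1/(s + 1/τ), the pole is at -1/τ = -3.12, so τ = 1/3.12 = 0.3205 s.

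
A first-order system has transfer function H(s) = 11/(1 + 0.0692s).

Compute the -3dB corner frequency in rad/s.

Corner frequency = 1/τ = 1/0.0692 = 14.451 rad/s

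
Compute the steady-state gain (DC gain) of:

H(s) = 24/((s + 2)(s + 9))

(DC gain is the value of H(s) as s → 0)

DC gain = H(0) = 24/(2 × 9) = 24/18 = 1.3333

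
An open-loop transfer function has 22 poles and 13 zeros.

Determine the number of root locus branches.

Root locus has n branches where n = number of poles = 22.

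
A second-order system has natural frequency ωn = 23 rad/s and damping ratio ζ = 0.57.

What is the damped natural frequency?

ωd = ωn√(1 - ζ²) = 23√(1 - 0.57²) = 18.9 rad/s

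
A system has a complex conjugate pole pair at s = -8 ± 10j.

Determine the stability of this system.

Real part of poles is -8 (< 0, left half-plane). Stable.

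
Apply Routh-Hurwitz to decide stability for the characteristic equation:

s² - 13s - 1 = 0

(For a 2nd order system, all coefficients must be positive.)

Coefficients: 1, -13, -1. b=-13, c=-1 not positive, so system is unstable.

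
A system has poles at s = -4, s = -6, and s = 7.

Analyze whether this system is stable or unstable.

Pole(s) at s = 7 are not in the left half-plane. System is unstable.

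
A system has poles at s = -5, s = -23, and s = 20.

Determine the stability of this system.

Pole(s) at s = 20 are not in the left half-plane. System is unstable.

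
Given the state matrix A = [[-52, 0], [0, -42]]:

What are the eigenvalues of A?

For diagonal matrix, eigenvalues are diagonal entries: λ₁ = -52, λ₂ = -42.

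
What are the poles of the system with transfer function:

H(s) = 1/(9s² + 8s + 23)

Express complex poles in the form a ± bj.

Discriminant = 8² - 4×9×23 = 64 - 828 = -764 < 0, so the poles are a complex conjugate pair s = (-8 ± j√764)/(2×9). Real part = -8/(2×9) = -8/18 ≈ -0.4444; imaginary part = ±√764/(2×9) ≈ 1.5356. Poles: s = -0.4444 ± 1.5356j.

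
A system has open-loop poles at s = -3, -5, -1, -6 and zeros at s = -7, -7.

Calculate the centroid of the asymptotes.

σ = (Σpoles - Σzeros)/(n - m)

σ = (Σpoles - Σzeros)/(n - m) = (-15 - (-14))/(4 - 2) = -1/2 = -0.5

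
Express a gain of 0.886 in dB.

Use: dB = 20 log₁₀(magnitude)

dB = 20 log₁₀(0.886) = -1.1 dB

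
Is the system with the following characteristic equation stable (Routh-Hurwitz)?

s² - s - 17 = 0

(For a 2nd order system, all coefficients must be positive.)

Coefficients: 1, -1, -17. b=-1, c=-17 not positive, so system is unstable.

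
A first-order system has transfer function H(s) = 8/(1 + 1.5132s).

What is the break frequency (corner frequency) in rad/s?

Corner frequency = 1/τ = 1/1.5132 = 0.661 rad/s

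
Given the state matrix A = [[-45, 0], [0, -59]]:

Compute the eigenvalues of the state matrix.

For diagonal matrix, eigenvalues are diagonal entries: λ₁ = -45, λ₂ = -59.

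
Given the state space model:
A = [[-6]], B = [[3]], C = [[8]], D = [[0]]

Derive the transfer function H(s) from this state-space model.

(sI - A)⁻¹ = 1/(s + 6). H(s) = 8 × 3/(s + 6) + 0 = 24/(s + 6).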